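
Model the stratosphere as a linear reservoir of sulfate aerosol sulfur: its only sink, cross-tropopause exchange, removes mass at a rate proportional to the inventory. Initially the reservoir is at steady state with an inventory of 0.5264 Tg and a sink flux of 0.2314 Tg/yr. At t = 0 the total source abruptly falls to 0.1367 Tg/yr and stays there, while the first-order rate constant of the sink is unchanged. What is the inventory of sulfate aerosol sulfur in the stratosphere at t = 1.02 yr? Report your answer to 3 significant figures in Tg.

Residence time τ = M₀/F₀ = 2.275 yr. The eventual steady state is M_∞ = M₀·(F₁/F₀) = 0.5264 × 0.1367/0.2314 = 0.31097 Tg.
The anomaly ΔM(t) = M(t) − M_∞ decays as ΔM₀·e^(−t/τ) with ΔM₀ = 0.5264 − 0.31097 = 0.2154 Tg.
At t = 1.02 yr, e^(−t/τ) = e^(−0.4484) = 0.6387, so ΔM = 0.1376 Tg and M = 0.31097 + 0.1376 = 0.44856 Tg.

0.449 Tg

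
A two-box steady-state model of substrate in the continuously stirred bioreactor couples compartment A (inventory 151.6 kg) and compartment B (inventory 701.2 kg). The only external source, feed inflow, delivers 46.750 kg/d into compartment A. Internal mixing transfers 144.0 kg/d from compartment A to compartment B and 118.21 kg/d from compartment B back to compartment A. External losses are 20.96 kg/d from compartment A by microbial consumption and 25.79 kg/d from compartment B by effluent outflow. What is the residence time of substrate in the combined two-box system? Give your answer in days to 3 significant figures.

18.2 d

Residence time in the combined system uses the total inventory and the total *external* removal — internal exchanges between the two boxes cancel.
M_total = 151.6 + 701.2 = 852.80 kg.
ΣF_external_out = 20.96 + 25.79 = 46.750 kg/d.
τ = M_total / ΣF_ext = 852.80 / 46.750 = 18.24 d.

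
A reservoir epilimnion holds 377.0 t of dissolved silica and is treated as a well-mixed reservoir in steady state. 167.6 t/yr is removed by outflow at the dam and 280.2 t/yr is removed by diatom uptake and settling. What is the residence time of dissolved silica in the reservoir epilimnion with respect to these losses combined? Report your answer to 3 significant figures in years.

0.842 yr

Total removal = 167.6 + 280.2 = 447.80 t/yr.
τ = M / ΣF_out = 377.0 / 447.80 = 0.8419 yr.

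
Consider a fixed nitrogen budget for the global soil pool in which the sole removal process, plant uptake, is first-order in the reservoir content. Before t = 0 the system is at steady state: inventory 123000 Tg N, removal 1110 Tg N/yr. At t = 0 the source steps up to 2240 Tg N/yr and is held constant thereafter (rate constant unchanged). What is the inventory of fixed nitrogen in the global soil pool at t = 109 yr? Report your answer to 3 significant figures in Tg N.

τ = M₀/F₀ = 123000/1110 = 110.8 yr; rate constant k = 1/τ.
New steady state M_∞ = F₁/k = F₁·τ = 2240 × 110.8 = 248220 Tg N.
M(t) = M_∞ + (M₀ − M_∞)·e^(−t/τ); t/τ = 109/110.8 = 0.9837, so e^(−t/τ) = 0.3739.
M(t) = 248220 − 125200 × 0.3739 = 201390 Tg N.

201000 Tg N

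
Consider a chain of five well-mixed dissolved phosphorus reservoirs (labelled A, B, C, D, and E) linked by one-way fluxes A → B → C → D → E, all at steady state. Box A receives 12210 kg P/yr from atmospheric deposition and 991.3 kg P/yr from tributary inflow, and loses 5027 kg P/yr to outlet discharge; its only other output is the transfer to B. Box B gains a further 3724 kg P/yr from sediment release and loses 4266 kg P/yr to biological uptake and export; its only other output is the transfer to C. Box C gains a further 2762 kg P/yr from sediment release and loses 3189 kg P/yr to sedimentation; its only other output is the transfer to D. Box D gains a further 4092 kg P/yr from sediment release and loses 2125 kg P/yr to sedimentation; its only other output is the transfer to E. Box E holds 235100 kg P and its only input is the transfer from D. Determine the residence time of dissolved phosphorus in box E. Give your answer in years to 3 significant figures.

Box A: F(A→B) = (12210 + 991.3) − 5027 = 8174.3 kg P/yr.
Box B: F(B→C) = (8174.3 + 3724) − 4266 = 7632.3 kg P/yr.
Box C: F(C→D) = (7632.3 + 2762) − 3189 = 7205.3 kg P/yr.
Box D: F(D→E) = (7205.3 + 4092) − 2125 = 9172.3 kg P/yr.
Box E throughput = its input = 9172.3 kg P/yr; τ = 235100 / 9172.3 = 25.63 yr.

25.6 yr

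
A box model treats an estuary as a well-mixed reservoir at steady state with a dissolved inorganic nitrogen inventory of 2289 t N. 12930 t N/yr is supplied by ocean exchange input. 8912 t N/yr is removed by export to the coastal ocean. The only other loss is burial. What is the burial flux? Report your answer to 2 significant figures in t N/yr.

At steady state ΣF_in = ΣF_out.
ΣF_in = 12930 t N/yr.
Burial flux = ΣF_in − (8912) = 12930 − 8912 = 4018 t N/yr.

4000 t N/yr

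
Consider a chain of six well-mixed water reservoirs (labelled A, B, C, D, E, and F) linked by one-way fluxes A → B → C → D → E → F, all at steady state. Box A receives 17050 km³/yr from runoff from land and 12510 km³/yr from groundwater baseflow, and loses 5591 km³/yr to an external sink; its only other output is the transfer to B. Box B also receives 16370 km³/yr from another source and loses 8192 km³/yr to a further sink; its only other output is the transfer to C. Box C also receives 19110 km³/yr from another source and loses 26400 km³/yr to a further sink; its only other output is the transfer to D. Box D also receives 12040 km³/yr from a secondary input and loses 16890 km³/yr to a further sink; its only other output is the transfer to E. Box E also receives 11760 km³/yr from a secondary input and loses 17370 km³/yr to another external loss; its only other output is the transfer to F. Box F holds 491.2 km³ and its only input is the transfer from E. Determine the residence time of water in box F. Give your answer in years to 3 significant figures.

0.0341 yr

Box A: F(A→B) = (17050 + 12510) − 5591 = 23969 km³/yr.
Box B: F(B→C) = (23969 + 16370) − 8192 = 32147 km³/yr.
Box C: F(C→D) = (32147 + 19110) − 26400 = 24857 km³/yr.
Box D: F(D→E) = (24857 + 12040) − 16890 = 20007 km³/yr.
Box E: F(E→F) = (20007 + 11760) − 17370 = 14397 km³/yr.
Box F throughput = its input = 14397 km³/yr; τ = 491.2 / 14397 = 0.03412 yr.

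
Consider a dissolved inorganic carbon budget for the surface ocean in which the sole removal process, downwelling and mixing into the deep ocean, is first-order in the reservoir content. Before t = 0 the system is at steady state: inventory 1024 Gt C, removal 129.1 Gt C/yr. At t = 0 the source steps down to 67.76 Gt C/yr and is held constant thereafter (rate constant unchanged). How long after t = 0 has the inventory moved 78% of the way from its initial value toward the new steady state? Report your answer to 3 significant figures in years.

τ = M₀/F₀ = 1024/129.1 = 7.932 yr.
The remaining gap fraction is e^(−t/τ); 78% covered ⇒ e^(−t/τ) = 0.220.
t = −τ ln(0.220) = 7.932 × 1.514 = 12.01 yr.

12.0 yr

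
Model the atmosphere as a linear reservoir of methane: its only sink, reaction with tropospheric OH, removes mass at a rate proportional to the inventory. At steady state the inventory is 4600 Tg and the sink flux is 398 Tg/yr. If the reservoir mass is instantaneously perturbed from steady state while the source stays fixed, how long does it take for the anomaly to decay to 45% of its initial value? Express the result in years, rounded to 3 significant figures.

For a linear reservoir the anomaly decays as exp(−t/τ) with τ = M/F = 4600/398 = 11.56 yr.
exp(−t/τ) = 0.45 ⇒ t = −τ ln(0.45) = 11.56 × 0.7985 = 9.229 yr.

9.23 yr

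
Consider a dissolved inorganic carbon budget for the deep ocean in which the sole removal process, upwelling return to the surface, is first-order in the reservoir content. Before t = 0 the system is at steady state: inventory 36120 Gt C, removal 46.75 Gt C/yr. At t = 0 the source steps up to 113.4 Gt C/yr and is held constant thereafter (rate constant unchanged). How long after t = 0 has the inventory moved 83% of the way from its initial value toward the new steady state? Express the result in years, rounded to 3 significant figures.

1370 yr

τ = M₀/F₀ = 36120/46.75 = 772.6 yr.
The remaining gap fraction is e^(−t/τ); 83% covered ⇒ e^(−t/τ) = 0.170.
t = −τ ln(0.170) = 772.6 × 1.772 = 1369 yr.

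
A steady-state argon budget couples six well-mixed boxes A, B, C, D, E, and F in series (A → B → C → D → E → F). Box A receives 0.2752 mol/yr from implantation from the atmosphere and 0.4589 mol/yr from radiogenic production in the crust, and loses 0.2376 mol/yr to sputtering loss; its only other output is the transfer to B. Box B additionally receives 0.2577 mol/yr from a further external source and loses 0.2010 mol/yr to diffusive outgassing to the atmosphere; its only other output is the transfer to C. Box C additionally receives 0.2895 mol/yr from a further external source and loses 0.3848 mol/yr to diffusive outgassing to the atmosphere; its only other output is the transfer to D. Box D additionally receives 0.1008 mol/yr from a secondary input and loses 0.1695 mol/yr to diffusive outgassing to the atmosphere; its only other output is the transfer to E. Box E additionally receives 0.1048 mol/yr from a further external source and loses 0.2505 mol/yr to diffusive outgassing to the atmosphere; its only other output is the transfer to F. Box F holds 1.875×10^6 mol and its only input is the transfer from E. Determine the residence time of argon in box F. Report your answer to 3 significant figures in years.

Box A: F(A→B) = (0.2752 + 0.4589) − 0.2376 = 0.49650 mol/yr.
Box B: F(B→C) = (0.49650 + 0.2577) − 0.2010 = 0.55320 mol/yr.
Box C: F(C→D) = (0.55320 + 0.2895) − 0.3848 = 0.45790 mol/yr.
Box D: F(D→E) = (0.45790 + 0.1008) − 0.1695 = 0.38920 mol/yr.
Box E: F(E→F) = (0.38920 + 0.1048) − 0.2505 = 0.24350 mol/yr.
Box F throughput = its input = 0.24350 mol/yr; τ = 1.875×10^6 / 0.24350 = 7.700×10^6 yr.

7.70×10^6 yr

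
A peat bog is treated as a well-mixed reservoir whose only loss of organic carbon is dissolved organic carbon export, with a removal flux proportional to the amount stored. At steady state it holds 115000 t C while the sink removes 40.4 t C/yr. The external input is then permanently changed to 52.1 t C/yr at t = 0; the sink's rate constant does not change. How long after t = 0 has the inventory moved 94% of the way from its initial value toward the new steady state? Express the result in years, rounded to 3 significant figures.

τ = M₀/F₀ = 115000/40.4 = 2847 yr.
The remaining gap fraction is e^(−t/τ); 94% covered ⇒ e^(−t/τ) = 0.0600.
t = −τ ln(0.0600) = 2847 × 2.813 = 8008 yr.

8010 yr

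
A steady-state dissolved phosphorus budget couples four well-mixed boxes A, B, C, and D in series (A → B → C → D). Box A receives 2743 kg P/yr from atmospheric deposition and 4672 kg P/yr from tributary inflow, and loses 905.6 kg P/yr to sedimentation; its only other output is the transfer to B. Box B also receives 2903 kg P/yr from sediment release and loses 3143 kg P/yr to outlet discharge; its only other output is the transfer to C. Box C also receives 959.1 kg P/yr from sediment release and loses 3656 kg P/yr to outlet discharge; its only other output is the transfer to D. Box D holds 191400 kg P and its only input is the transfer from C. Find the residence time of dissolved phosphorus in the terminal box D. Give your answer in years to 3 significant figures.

Box A: F(A→B) = (2743 + 4672) − 905.6 = 6509.4 kg P/yr.
Box B: F(B→C) = (6509.4 + 2903) − 3143 = 6269.4 kg P/yr.
Box C: F(C→D) = (6269.4 + 959.1) − 3656 = 3572.5 kg P/yr.
Box D throughput = its input = 3572.5 kg P/yr; τ = 191400 / 3572.5 = 53.58 yr.

53.6 yr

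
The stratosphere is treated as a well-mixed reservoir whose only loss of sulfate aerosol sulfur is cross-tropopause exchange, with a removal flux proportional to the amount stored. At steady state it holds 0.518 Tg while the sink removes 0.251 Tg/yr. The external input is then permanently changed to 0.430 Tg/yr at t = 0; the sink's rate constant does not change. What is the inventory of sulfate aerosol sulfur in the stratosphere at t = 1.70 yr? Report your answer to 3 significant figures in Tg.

0.725 Tg

Residence time τ = M₀/F₀ = 2.064 yr. The eventual steady state is M_∞ = M₀·(F₁/F₀) = 0.518 × 0.430/0.251 = 0.88741 Tg.
The anomaly ΔM(t) = M(t) − M_∞ decays as ΔM₀·e^(−t/τ) with ΔM₀ = 0.518 − 0.88741 = −0.3694 Tg.
At t = 1.70 yr, e^(−t/τ) = e^(−0.8237) = 0.4388, so ΔM = −0.1621 Tg and M = 0.88741 − 0.1621 = 0.72532 Tg.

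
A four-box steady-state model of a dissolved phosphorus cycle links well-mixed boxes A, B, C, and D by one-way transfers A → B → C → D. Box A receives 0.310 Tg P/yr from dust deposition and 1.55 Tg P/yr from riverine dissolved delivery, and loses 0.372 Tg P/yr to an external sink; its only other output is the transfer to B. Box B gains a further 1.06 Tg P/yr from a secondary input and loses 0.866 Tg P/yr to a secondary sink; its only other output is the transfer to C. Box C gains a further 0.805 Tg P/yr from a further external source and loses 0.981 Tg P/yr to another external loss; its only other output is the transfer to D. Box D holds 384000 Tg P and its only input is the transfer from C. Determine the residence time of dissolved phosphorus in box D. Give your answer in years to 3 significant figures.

255000 yr

Box A: F(A→B) = (0.310 + 1.55) − 0.372 = 1.4880 Tg P/yr.
Box B: F(B→C) = (1.4880 + 1.06) − 0.866 = 1.6820 Tg P/yr.
Box C: F(C→D) = (1.6820 + 0.805) − 0.981 = 1.5060 Tg P/yr.
Box D throughput = its input = 1.5060 Tg P/yr; τ = 384000 / 1.5060 = 255000 yr.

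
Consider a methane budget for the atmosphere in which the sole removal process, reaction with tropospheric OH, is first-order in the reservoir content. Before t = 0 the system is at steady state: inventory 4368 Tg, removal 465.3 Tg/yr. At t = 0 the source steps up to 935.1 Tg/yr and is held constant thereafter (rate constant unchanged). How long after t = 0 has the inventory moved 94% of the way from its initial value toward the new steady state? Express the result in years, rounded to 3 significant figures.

τ = M₀/F₀ = 4368/465.3 = 9.387 yr.
The remaining gap fraction is e^(−t/τ); 94% covered ⇒ e^(−t/τ) = 0.0600.
t = −τ ln(0.0600) = 9.387 × 2.813 = 26.41 yr.

26.4 yr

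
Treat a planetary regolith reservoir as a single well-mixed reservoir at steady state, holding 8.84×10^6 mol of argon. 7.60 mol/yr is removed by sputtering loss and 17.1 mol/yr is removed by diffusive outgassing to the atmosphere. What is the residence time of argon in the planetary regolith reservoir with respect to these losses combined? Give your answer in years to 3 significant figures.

358000 yr

Total removal = 7.600 + 17.10 = 24.700 mol/yr.
τ = M / ΣF_out = 8.84×10^6 / 24.700 = 357900 yr.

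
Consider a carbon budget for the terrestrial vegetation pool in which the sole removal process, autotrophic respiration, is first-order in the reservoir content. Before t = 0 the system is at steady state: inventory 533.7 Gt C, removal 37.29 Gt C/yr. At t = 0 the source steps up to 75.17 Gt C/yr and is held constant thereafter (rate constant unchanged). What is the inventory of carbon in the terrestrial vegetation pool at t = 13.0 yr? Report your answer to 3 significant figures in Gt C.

857 Gt C

The sink rate constant is k = F₀/M₀ = 37.29/533.7 = 0.06987 yr⁻¹.
Solving dM/dt = F₁ − kM with M(0) = M₀ gives M(t) = F₁/k + (M₀ − F₁/k)·e^(−kt).
F₁/k = 75.17/0.06987 = 1075.8 Gt C; kt = 0.06987 × 13.0 = 0.9083, e^(−kt) = 0.4032.
M(13.0) = 1075.8 + (533.7 − 1075.8) × 0.4032 = 1075.8 − 218.6 = 857.25 Gt C.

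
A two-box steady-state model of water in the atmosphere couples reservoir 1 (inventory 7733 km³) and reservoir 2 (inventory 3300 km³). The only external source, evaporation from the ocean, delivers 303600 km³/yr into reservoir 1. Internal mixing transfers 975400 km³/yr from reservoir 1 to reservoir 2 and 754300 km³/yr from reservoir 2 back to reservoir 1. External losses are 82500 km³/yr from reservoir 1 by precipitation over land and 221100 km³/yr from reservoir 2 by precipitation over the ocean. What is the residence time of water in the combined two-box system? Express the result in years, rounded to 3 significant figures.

For the system as a whole, the A↔B exchange is internal and contributes nothing to the throughput; only the external sinks remove mass.
M_total = 7733 + 3300 = 11033 km³.
ΣF_external_out = 82500 + 221100 = 303600 km³/yr.
τ = M_total / ΣF_ext = 11033 / 303600 = 0.03634 yr.

0.0363 yr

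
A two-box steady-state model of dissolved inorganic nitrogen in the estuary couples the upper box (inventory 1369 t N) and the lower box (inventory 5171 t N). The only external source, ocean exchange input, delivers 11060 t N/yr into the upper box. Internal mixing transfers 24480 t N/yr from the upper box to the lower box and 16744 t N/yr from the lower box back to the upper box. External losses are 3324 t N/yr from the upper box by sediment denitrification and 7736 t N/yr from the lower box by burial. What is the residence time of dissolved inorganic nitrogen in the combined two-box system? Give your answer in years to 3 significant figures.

Treat the two boxes together as one reservoir: the mixing fluxes between them are internal recycling, so τ = ΣM / Σ(external losses).
M_total = 1369 + 5171 = 6540.0 t N.
ΣF_external_out = 3324 + 7736 = 11060 t N/yr.
τ = M_total / ΣF_ext = 6540.0 / 11060 = 0.5913 yr.

0.591 yr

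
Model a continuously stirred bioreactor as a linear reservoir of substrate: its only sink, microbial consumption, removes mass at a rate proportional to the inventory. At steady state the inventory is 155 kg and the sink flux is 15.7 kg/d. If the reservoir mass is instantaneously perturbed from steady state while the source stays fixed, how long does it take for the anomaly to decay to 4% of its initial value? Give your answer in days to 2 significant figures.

32 d

For a linear reservoir the anomaly decays as exp(−t/τ) with τ = M/F = 155/15.7 = 9.873 d.
exp(−t/τ) = 0.04 ⇒ t = −τ ln(0.04) = 9.873 × 3.219 = 31.78 d.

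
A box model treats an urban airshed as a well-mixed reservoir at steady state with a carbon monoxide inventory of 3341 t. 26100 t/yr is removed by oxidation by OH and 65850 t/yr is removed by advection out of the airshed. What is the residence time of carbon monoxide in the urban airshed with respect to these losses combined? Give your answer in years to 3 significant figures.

0.0363 yr

Total removal = 26100 + 65850 = 91950 t/yr.
τ = M / ΣF_out = 3341 / 91950 = 0.03633 yr.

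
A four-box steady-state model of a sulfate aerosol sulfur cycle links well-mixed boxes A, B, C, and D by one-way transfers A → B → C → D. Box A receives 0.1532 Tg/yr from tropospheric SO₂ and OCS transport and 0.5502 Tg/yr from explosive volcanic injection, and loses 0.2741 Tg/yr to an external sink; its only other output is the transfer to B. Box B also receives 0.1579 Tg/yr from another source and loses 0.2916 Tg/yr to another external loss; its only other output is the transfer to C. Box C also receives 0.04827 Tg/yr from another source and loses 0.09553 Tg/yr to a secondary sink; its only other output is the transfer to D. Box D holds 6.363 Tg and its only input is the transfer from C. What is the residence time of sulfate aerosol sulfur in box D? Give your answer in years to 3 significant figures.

25.6 yr

Box A: F(A→B) = (0.1532 + 0.5502) − 0.2741 = 0.42930 Tg/yr.
Box B: F(B→C) = (0.42930 + 0.1579) − 0.2916 = 0.29560 Tg/yr.
Box C: F(C→D) = (0.29560 + 0.04827) − 0.09553 = 0.24834 Tg/yr.
Box D throughput = its input = 0.24834 Tg/yr; τ = 6.363 / 0.24834 = 25.62 yr.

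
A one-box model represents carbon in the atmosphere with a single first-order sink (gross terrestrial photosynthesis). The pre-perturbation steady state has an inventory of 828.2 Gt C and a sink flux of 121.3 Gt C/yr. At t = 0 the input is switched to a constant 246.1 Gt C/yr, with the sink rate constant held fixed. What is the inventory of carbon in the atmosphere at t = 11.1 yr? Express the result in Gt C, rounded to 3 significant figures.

1510 Gt C

τ = M₀/F₀ = 828.2/121.3 = 6.828 yr; rate constant k = 1/τ.
New steady state M_∞ = F₁/k = F₁·τ = 246.1 × 6.828 = 1680.3 Gt C.
M(t) = M_∞ + (M₀ − M_∞)·e^(−t/τ); t/τ = 11.1/6.828 = 1.626, so e^(−t/τ) = 0.1968.
M(t) = 1680.3 − 852.1 × 0.1968 = 1512.6 Gt C.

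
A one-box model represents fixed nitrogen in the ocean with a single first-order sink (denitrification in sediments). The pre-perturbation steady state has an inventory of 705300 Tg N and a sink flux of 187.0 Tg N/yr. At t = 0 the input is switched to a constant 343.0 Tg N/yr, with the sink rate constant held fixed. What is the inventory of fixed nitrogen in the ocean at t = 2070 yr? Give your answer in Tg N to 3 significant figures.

954000 Tg N

The sink rate constant is k = F₀/M₀ = 187.0/705300 = 0.0002651 yr⁻¹.
Solving dM/dt = F₁ − kM with M(0) = M₀ gives M(t) = F₁/k + (M₀ − F₁/k)·e^(−kt).
F₁/k = 343.0/0.0002651 = 1.2937×10^6 Tg N; kt = 0.0002651 × 2070 = 0.5488, e^(−kt) = 0.5776.
M(2070) = 1.2937×10^6 + (705300 − 1.2937×10^6) × 0.5776 = 1.2937×10^6 − 339900 = 953820 Tg N.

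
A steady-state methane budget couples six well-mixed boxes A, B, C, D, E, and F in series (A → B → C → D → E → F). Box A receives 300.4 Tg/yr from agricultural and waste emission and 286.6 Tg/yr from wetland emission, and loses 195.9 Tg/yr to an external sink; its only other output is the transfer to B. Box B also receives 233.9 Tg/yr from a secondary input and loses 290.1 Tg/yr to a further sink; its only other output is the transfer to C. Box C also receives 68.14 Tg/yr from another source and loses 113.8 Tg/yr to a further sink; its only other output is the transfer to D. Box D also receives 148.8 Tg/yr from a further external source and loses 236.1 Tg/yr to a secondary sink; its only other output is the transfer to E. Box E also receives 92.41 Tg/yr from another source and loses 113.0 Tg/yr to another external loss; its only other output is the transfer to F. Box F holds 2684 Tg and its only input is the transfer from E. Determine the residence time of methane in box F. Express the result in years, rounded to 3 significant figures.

Box A: F(A→B) = (300.4 + 286.6) − 195.9 = 391.10 Tg/yr.
Box B: F(B→C) = (391.10 + 233.9) − 290.1 = 334.90 Tg/yr.
Box C: F(C→D) = (334.90 + 68.14) − 113.8 = 289.24 Tg/yr.
Box D: F(D→E) = (289.24 + 148.8) − 236.1 = 201.94 Tg/yr.
Box E: F(E→F) = (201.94 + 92.41) − 113.0 = 181.35 Tg/yr.
Box F throughput = its input = 181.35 Tg/yr; τ = 2684 / 181.35 = 14.80 yr.

14.8 yr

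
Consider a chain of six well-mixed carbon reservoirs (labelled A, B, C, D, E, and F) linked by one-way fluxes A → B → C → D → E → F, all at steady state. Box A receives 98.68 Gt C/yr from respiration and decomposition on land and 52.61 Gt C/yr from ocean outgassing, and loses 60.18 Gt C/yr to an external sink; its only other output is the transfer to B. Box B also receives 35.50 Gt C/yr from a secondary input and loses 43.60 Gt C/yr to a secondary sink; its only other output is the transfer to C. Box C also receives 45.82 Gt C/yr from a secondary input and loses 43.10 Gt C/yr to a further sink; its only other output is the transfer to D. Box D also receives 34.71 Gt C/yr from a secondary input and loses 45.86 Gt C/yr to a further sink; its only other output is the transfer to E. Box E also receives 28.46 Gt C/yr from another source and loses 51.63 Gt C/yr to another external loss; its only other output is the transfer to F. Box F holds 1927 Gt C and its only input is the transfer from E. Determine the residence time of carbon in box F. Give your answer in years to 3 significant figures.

Box A: F(A→B) = (98.68 + 52.61) − 60.18 = 91.110 Gt C/yr.
Box B: F(B→C) = (91.110 + 35.50) − 43.60 = 83.010 Gt C/yr.
Box C: F(C→D) = (83.010 + 45.82) − 43.10 = 85.730 Gt C/yr.
Box D: F(D→E) = (85.730 + 34.71) − 45.86 = 74.580 Gt C/yr.
Box E: F(E→F) = (74.580 + 28.46) − 51.63 = 51.410 Gt C/yr.
Box F throughput = its input = 51.410 Gt C/yr; τ = 1927 / 51.410 = 37.48 yr.

37.5 yr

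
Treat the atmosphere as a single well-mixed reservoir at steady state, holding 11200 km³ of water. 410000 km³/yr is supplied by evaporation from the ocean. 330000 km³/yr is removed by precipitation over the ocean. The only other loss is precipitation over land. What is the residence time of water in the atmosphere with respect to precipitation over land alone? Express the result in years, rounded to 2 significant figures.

At steady state ΣF_in = ΣF_out.
ΣF_in = 410000 km³/yr.
Precipitation over land flux = ΣF_in − (330000) = 410000 − 330000 = 80000 km³/yr.
τ = M / F = 11200 / 80000 = 0.1400 yr.

0.14 yr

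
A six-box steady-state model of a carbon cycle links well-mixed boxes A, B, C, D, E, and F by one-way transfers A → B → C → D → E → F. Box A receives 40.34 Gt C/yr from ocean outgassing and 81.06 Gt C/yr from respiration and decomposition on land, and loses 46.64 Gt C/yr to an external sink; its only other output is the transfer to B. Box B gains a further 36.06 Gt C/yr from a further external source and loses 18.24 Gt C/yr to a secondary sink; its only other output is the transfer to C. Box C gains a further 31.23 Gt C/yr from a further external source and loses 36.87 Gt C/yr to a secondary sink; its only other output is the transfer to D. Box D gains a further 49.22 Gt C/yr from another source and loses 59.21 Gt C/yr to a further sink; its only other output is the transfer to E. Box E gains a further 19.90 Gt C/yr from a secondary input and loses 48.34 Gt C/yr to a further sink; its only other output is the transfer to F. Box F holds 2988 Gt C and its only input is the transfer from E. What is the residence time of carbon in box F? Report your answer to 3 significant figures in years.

61.6 yr

Box A: F(A→B) = (40.34 + 81.06) − 46.64 = 74.760 Gt C/yr.
Box B: F(B→C) = (74.760 + 36.06) − 18.24 = 92.580 Gt C/yr.
Box C: F(C→D) = (92.580 + 31.23) − 36.87 = 86.940 Gt C/yr.
Box D: F(D→E) = (86.940 + 49.22) − 59.21 = 76.950 Gt C/yr.
Box E: F(E→F) = (76.950 + 19.90) − 48.34 = 48.510 Gt C/yr.
Box F throughput = its input = 48.510 Gt C/yr; τ = 2988 / 48.510 = 61.60 yr.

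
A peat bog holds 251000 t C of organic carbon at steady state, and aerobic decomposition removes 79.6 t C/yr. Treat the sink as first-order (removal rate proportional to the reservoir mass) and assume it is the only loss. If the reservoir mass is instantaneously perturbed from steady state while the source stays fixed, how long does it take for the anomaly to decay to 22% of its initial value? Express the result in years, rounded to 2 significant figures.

For a linear reservoir the anomaly decays as exp(−t/τ) with τ = M/F = 251000/79.6 = 3153 yr.
exp(−t/τ) = 0.22 ⇒ t = −τ ln(0.22) = 3153 × 1.514 = 4774 yr.

4800 yr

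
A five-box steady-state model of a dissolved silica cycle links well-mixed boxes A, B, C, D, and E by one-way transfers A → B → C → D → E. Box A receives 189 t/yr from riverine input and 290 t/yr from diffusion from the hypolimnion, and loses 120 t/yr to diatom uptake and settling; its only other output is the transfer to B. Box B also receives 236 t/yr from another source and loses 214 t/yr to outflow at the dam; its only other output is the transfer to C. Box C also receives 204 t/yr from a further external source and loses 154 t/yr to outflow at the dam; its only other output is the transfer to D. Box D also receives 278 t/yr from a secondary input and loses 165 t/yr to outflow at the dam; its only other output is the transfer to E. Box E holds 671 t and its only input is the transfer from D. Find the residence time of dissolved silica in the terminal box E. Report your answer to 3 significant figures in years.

Box A: F(A→B) = (189 + 290) − 120 = 359.00 t/yr.
Box B: F(B→C) = (359.00 + 236) − 214 = 381.00 t/yr.
Box C: F(C→D) = (381.00 + 204) − 154 = 431.00 t/yr.
Box D: F(D→E) = (431.00 + 278) − 165 = 544.00 t/yr.
Box E throughput = its input = 544.00 t/yr; τ = 671 / 544.00 = 1.233 yr.

1.23 yr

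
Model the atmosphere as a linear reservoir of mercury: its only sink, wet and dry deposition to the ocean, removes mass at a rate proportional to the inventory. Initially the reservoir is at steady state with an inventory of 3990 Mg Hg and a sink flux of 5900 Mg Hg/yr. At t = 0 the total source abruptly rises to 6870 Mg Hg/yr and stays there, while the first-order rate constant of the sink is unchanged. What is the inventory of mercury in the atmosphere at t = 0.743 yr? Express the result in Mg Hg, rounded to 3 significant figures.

τ = M₀/F₀ = 3990/5900 = 0.6763 yr; rate constant k = 1/τ.
New steady state M_∞ = F₁/k = F₁·τ = 6870 × 0.6763 = 4646.0 Mg Hg.
M(t) = M_∞ + (M₀ − M_∞)·e^(−t/τ); t/τ = 0.743/0.6763 = 1.099, so e^(−t/τ) = 0.3333.
M(t) = 4646.0 − 656.0 × 0.3333 = 4427.3 Mg Hg.

4430 Mg Hg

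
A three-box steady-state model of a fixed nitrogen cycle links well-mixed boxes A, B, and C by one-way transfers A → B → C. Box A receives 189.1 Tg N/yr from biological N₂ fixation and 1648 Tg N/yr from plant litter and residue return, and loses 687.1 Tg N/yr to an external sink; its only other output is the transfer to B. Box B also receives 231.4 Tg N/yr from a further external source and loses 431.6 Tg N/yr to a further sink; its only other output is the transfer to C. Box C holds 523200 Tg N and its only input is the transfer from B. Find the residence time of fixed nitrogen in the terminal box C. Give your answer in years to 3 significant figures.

551 yr

Box A: F(A→B) = (189.1 + 1648) − 687.1 = 1150.0 Tg N/yr.
Box B: F(B→C) = (1150.0 + 231.4) − 431.6 = 949.80 Tg N/yr.
Box C throughput = its input = 949.80 Tg N/yr; τ = 523200 / 949.80 = 550.9 yr.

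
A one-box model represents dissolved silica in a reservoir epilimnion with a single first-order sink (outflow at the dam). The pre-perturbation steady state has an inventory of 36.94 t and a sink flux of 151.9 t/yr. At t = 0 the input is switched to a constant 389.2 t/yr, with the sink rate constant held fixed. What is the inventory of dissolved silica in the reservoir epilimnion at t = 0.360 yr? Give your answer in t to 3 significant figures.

81.5 t

Residence time τ = M₀/F₀ = 0.2432 yr. The eventual steady state is M_∞ = M₀·(F₁/F₀) = 36.94 × 389.2/151.9 = 94.648 t.
The anomaly ΔM(t) = M(t) − M_∞ decays as ΔM₀·e^(−t/τ) with ΔM₀ = 36.94 − 94.648 = −57.71 t.
At t = 0.360 yr, e^(−t/τ) = e^(−1.480) = 0.2276, so ΔM = −13.13 t and M = 94.648 − 13.13 = 81.516 t.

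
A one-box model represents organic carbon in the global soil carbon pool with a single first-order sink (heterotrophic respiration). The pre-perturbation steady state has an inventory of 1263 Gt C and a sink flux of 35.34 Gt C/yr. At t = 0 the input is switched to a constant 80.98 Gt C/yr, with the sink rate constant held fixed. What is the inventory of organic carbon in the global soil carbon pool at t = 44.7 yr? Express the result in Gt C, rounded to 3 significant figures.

τ = M₀/F₀ = 1263/35.34 = 35.74 yr; rate constant k = 1/τ.
New steady state M_∞ = F₁/k = F₁·τ = 80.98 × 35.74 = 2894.1 Gt C.
M(t) = M_∞ + (M₀ − M_∞)·e^(−t/τ); t/τ = 44.7/35.74 = 1.251, so e^(−t/τ) = 0.2863.
M(t) = 2894.1 − 1631 × 0.2863 = 2427.1 Gt C.

2430 Gt C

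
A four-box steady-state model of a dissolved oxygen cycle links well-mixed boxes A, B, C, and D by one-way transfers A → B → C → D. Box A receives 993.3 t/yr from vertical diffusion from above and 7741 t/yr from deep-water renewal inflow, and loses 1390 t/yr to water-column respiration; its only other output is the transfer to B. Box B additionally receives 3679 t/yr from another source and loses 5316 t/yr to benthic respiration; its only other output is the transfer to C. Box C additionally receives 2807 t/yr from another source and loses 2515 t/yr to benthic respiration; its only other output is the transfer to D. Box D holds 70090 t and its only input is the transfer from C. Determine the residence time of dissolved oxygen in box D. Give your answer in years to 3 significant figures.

11.7 yr

Box A: F(A→B) = (993.3 + 7741) − 1390 = 7344.3 t/yr.
Box B: F(B→C) = (7344.3 + 3679) − 5316 = 5707.3 t/yr.
Box C: F(C→D) = (5707.3 + 2807) − 2515 = 5999.3 t/yr.
Box D throughput = its input = 5999.3 t/yr; τ = 70090 / 5999.3 = 11.68 yr.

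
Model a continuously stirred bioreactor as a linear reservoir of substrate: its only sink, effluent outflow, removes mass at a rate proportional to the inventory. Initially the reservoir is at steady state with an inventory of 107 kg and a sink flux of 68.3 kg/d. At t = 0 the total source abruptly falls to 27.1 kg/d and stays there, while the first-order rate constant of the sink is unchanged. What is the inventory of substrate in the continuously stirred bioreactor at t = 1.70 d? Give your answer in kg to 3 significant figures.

τ = M₀/F₀ = 107/68.3 = 1.567 d; rate constant k = 1/τ.
New steady state M_∞ = F₁/k = F₁·τ = 27.1 × 1.567 = 42.455 kg.
M(t) = M_∞ + (M₀ − M_∞)·e^(−t/τ); t/τ = 1.70/1.567 = 1.085, so e^(−t/τ) = 0.3379.
M(t) = 42.455 + 64.54 × 0.3379 = 64.262 kg.

64.3 kg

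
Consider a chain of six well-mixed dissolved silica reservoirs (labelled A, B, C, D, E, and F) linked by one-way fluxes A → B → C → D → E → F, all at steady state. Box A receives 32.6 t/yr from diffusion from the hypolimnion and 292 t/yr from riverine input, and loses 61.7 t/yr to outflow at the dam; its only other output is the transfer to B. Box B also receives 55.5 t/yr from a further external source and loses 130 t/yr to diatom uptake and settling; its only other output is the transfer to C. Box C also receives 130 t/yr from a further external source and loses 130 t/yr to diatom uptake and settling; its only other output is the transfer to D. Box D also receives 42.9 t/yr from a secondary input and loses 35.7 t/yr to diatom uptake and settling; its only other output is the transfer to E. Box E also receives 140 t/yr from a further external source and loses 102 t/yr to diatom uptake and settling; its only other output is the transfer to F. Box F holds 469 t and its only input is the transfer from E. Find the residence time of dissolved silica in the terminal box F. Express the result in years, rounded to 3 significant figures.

Box A: F(A→B) = (32.6 + 292) − 61.7 = 262.90 t/yr.
Box B: F(B→C) = (262.90 + 55.5) − 130 = 188.40 t/yr.
Box C: F(C→D) = (188.40 + 130) − 130 = 188.40 t/yr.
Box D: F(D→E) = (188.40 + 42.9) − 35.7 = 195.60 t/yr.
Box E: F(E→F) = (195.60 + 140) − 102 = 233.60 t/yr.
Box F throughput = its input = 233.60 t/yr; τ = 469 / 233.60 = 2.008 yr.

2.01 yr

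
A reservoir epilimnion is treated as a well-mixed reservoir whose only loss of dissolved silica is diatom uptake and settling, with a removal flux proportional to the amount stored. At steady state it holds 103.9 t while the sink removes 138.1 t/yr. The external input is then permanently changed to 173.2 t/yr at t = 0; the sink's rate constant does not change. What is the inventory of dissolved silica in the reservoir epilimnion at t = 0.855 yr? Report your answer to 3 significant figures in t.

122 t

τ = M₀/F₀ = 103.9/138.1 = 0.7524 yr; rate constant k = 1/τ.
New steady state M_∞ = F₁/k = F₁·τ = 173.2 × 0.7524 = 130.31 t.
M(t) = M_∞ + (M₀ − M_∞)·e^(−t/τ); t/τ = 0.855/0.7524 = 1.136, so e^(−t/τ) = 0.3210.
M(t) = 130.31 − 26.41 × 0.3210 = 121.83 t.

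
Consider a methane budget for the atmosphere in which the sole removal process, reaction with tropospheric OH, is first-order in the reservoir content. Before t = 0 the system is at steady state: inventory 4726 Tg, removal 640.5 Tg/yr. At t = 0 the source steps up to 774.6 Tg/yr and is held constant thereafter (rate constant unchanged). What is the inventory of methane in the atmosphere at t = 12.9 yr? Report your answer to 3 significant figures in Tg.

Residence time τ = M₀/F₀ = 7.379 yr. The eventual steady state is M_∞ = M₀·(F₁/F₀) = 4726 × 774.6/640.5 = 5715.5 Tg.
The anomaly ΔM(t) = M(t) − M_∞ decays as ΔM₀·e^(−t/τ) with ΔM₀ = 4726 − 5715.5 = −989.5 Tg.
At t = 12.9 yr, e^(−t/τ) = e^(−1.748) = 0.1741, so ΔM = −172.2 Tg and M = 5715.5 − 172.2 = 5543.2 Tg.

5540 Tg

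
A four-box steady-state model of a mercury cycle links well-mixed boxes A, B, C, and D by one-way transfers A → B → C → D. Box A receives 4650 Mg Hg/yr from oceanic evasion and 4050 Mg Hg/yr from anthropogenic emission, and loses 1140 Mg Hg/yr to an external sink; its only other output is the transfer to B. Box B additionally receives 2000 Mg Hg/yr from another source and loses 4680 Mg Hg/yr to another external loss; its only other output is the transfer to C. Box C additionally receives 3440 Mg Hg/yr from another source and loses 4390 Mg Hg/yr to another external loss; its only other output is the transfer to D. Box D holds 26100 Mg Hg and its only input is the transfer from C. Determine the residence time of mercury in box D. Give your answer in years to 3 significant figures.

6.64 yr

Box A: F(A→B) = (4650 + 4050) − 1140 = 7560.0 Mg Hg/yr.
Box B: F(B→C) = (7560.0 + 2000) − 4680 = 4880.0 Mg Hg/yr.
Box C: F(C→D) = (4880.0 + 3440) − 4390 = 3930.0 Mg Hg/yr.
Box D throughput = its input = 3930.0 Mg Hg/yr; τ = 26100 / 3930.0 = 6.641 yr.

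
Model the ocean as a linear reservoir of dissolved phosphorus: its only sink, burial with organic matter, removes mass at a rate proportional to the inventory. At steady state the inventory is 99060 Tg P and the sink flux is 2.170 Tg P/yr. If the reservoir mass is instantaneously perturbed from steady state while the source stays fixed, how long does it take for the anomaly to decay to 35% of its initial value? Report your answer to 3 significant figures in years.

For a linear reservoir the anomaly decays as exp(−t/τ) with τ = M/F = 99060/2.170 = 45650 yr.
exp(−t/τ) = 0.35 ⇒ t = −τ ln(0.35) = 45650 × 1.050 = 47920 yr.

47900 yr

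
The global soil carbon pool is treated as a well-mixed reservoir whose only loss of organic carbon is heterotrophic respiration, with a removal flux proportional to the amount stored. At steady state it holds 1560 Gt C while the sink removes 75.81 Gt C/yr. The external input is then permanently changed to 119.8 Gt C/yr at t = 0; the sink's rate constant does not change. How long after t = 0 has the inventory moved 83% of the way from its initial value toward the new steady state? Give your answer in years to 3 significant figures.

τ = M₀/F₀ = 1560/75.81 = 20.58 yr.
The remaining gap fraction is e^(−t/τ); 83% covered ⇒ e^(−t/τ) = 0.170.
t = −τ ln(0.170) = 20.58 × 1.772 = 36.46 yr.

36.5 yr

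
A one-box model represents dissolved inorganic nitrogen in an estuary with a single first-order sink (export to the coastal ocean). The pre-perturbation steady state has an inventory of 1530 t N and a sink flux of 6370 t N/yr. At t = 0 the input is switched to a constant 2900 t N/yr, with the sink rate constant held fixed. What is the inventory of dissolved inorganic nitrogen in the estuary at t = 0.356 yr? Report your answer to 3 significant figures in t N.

Residence time τ = M₀/F₀ = 0.2402 yr. The eventual steady state is M_∞ = M₀·(F₁/F₀) = 1530 × 2900/6370 = 696.55 t N.
The anomaly ΔM(t) = M(t) − M_∞ decays as ΔM₀·e^(−t/τ) with ΔM₀ = 1530 − 696.55 = 833.5 t N.
At t = 0.356 yr, e^(−t/τ) = e^(−1.482) = 0.2271, so ΔM = 189.3 t N and M = 696.55 + 189.3 = 885.86 t N.

886 t N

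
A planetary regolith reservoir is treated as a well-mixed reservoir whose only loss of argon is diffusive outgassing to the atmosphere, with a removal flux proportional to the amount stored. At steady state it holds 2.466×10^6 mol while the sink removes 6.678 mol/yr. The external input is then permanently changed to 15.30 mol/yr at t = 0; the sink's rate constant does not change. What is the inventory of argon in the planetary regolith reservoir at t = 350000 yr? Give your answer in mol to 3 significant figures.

4.42×10^6 mol

τ = M₀/F₀ = 2.466×10^6/6.678 = 369300 yr; rate constant k = 1/τ.
New steady state M_∞ = F₁/k = F₁·τ = 15.30 × 369300 = 5.6499×10^6 mol.
M(t) = M_∞ + (M₀ − M_∞)·e^(−t/τ); t/τ = 350000/369300 = 0.9478, so e^(−t/τ) = 0.3876.
M(t) = 5.6499×10^6 − 3.184×10^6 × 0.3876 = 4.4158×10^6 mol.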